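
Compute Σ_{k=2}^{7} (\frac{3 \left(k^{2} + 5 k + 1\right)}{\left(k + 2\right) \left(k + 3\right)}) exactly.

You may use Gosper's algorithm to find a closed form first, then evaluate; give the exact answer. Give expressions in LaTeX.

Σ = 63/4

Ratio r(k) = (k + 2)*(5*k + (k + 1)**2 + 6)/((k + 4)*(k**2 + 5*k + 1)).
Take A(k)=k + 2, B(k)=k + 4, C(k)=k**2 + 5*k + 1.
Set up (k + 2)·f(k+1) − (k + 3)·f(k) − (k**2 + 5*k + 1) = 0.
d = 2 from the (1,1,2) case.
Coefficient equations give f(k) = k*(2*k - 1)/2.
Get s_k = R·t_k = 3*k*(2*k - 1)/(2*(k + 2)) with R(k) = B(k−1)f(k)/C(k) = k*(k + 3)*(2*k - 1)/(2*(k**2 + 5*k + 1)).
Verify: 3*(k**2 + 5*k + 1)/(k**2 + 5*k + 6) matches t_k.
Sum = s_(8) − s_(2); s_(8) = 18, s_(2) = 9/4 ⇒ 63/4.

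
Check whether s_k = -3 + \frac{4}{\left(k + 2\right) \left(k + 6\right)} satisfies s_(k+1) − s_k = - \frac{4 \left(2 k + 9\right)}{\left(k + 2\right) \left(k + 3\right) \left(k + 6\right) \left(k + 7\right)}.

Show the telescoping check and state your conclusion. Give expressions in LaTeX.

Valid: the claim telescopes to t_k.

s_(k+1) = -3 + 4/((k + 3)*(k + 7))
s_(k+1) − s_k = 4*(-2*k - 9)/(k**4 + 18*k**3 + 113*k**2 + 288*k + 252)
(s_(k+1) − s_k) − t_k = 0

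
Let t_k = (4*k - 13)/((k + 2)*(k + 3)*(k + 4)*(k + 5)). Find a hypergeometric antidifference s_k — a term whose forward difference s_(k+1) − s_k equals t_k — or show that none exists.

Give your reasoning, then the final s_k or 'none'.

Step 1: r(k) = (k + 2)*(4*k - 9)/((k + 6)*(4*k - 13)).
Take A(k)=k + 2, B(k)=k + 6, C(k)=k - 13/4.
Solve (k + 2)·f(k+1) − (k + 5)·f(k) = k - 13/4.
deg f ≤ 3 (via 1,1,1).
Solving with deg f ≤ 3: f(k) = -k*(k**2 + 9*k + 42)/32.
R(k) = B(k−1)·f(k)/C(k) = -k*(k + 5)*(k**2 + 9*k + 42)/(8*(4*k - 13)); s_k = R·t_k = k*(-k**2 - 9*k - 42)/(8*(k + 2)*(k + 3)*(k + 4)).
Check: Δs_k = (4*k - 13)/(k**4 + 14*k**3 + 71*k**2 + 154*k + 120). ✓

s_k = k*(-k**2 - 9*k - 42)/(8*(k + 2)*(k + 3)*(k + 4))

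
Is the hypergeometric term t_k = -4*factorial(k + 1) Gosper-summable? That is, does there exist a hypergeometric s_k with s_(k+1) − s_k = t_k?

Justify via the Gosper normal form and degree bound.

Step 1: r(k) = k + 2.
So A=k + 2 and B=1, with C=1.
Solve (k + 2)·f(k+1) − (1)·f(k) = 1.
Degrees (1,0,0) ⇒ d ≤ -1.
Negative degree bound (-1): no f exists, t_k not Gosper-summable.

No — key equation has no polynomial f.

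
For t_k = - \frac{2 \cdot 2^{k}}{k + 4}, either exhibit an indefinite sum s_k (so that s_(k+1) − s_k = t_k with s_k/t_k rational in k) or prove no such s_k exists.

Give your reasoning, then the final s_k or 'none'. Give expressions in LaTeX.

no hypergeometric antidifference exists

The ratio is 2*(k + 4)/(k + 5).
Normal form (A,B,C) = (2*k + 8, k + 5, 1).
f must satisfy (2*k + 8)·f(k+1) − (k + 4)·f(k) = 1.
From deg A=1, deg B=1, deg C=0: d=-1.
Negative degree bound (-1): no f exists, t_k not Gosper-summable.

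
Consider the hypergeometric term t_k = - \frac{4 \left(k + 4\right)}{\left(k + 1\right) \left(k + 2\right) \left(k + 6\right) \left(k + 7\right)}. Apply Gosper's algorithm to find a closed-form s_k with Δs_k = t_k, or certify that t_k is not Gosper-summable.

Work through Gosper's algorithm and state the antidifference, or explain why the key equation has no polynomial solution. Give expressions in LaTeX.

t_(k+1)/t_k = (k + 1)*(k + 5)*(k + 6)/((k + 3)*(k + 4)*(k + 8)).
A = k + 1, B = k + 8, C = k**4 + 16*k**3 + 95*k**2 + 248*k + 240.
Need (k + 1)·f(k+1) − (k + 7)·f(k) = k**4 + 16*k**3 + 95*k**2 + 248*k + 240.
From deg A=1, deg B=1, deg C=4: d=6.
Solve for f: f(k) = k*(k + 2)*(k + 3)*(k + 4)*(k + 5)*(k + 7)/12 (degree 6 ≤ 6).
Then R = B(k−1)f/C = k*(k + 2)*(k + 7)**2/(12*(k + 4)), so s_k = R(k)·t_k = k*(-k - 7)/(3*(k**2 + 7*k + 6)).
Check: Δs_k = 4*(-k - 4)/(k**4 + 16*k**3 + 83*k**2 + 152*k + 84). ✓

s_k = \frac{k \left(- k - 7\right)}{3 \left(k^{2} + 7 k + 6\right)}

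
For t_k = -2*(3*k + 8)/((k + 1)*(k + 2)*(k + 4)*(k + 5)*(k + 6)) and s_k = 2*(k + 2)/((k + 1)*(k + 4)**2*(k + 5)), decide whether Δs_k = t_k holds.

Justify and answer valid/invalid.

Invalid: residual 16*(k**2 + 7*k + 11)/(k**7 + 27*k**6 + 303*k**5 + 1821*k**4 + 6276*k**3 + 12252*k**2 + 12320*k + 4800) ≠ 0.

s_(k+1) = 2*(k + 3)/((k + 2)*(k + 5)**2*(k + 6))
s_(k+1) − s_k = 2*((k + 1)*(k + 3)*(k + 4)**2 - (k + 2)**2*(k + 5)*(k + 6))/((k + 1)*(k + 2)*(k + 4)**2*(k + 5)**2*(k + 6))
(s_(k+1) − s_k) − t_k = 16*(k**2 + 7*k + 11)/(k**7 + 27*k**6 + 303*k**5 + 1821*k**4 + 6276*k**3 + 12252*k**2 + 12320*k + 4800)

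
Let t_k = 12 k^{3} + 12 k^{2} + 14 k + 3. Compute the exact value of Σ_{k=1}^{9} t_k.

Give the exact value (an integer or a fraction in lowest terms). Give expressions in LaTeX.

r(k) = (12*k**3 + 48*k**2 + 74*k + 41)/(12*k**3 + 12*k**2 + 14*k + 3) after simplifying.
A = 1, B = 1, C = k**3 + k**2 + 7*k/6 + 1/4.
Need (1)·f(k+1) − (1)·f(k) = k**3 + k**2 + 7*k/6 + 1/4.
From deg A=0, deg B=0, deg C=3: d=4.
Solving with deg f ≤ 4: f(k) = k*(3*k**3 - 2*k**2 + 4*k - 2)/12.
So s_k = (B(k−1)f/C)·t_k = (k*(3*k**3 - 2*k**2 + 4*k - 2)/(12*k**3 + 12*k**2 + 14*k + 3))·t_k = k*(3*k**3 - 2*k**2 + 4*k - 2).
s_(k+1) − s_k = 12*k**3 + 12*k**2 + 14*k + 3 = t_k.
Σ_(k=1)^(9) t_k = s_(10) − s_(1) = 28380 − (3) = 28377.

Σ = 28377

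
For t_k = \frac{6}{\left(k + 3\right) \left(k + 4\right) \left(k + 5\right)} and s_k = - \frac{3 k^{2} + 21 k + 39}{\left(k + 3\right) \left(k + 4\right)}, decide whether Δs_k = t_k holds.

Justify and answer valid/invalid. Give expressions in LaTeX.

s_(k+1) = 3*(-7*k - (k + 1)**2 - 20)/((k + 4)*(k + 5))
s_(k+1) − s_k = 6/(k**3 + 12*k**2 + 47*k + 60)
(s_(k+1) − s_k) − t_k = 0

valid (s_(k+1) − s_k reduces to t_k)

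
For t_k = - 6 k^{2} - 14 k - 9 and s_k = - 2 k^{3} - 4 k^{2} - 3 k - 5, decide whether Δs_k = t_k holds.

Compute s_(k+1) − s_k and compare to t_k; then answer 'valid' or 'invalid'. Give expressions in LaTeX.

s_(k+1) = -2*k**3 - 10*k**2 - 17*k - 14
s_(k+1) − s_k = -6*k**2 - 14*k - 9
(s_(k+1) − s_k) − t_k = 0

Valid: the claim telescopes to t_k.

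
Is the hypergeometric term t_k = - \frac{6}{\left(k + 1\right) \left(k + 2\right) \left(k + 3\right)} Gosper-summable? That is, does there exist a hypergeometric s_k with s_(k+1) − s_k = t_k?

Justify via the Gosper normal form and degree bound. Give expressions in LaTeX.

Ratio r(k) = (k + 1)/(k + 4).
So A=k + 1 and B=k + 4, with C=1.
Need (k + 1)·f(k+1) − (k + 3)·f(k) = 1.
Bound: deg f ≤ 2.
Solve for f: f(k) = k*(k + 3)/4 (degree 2 ≤ 2).
Get s_k = R·t_k = 3*k*(-k - 3)/(2*(k + 1)*(k + 2)) with R(k) = B(k−1)f(k)/C(k) = k*(k + 3)**2/4.
s_(k+1) − s_k = -6/(k**3 + 6*k**2 + 11*k + 6) = t_k.

Yes. s_k = \frac{3 k \left(- k - 3\right)}{2 \left(k + 1\right) \left(k + 2\right)}.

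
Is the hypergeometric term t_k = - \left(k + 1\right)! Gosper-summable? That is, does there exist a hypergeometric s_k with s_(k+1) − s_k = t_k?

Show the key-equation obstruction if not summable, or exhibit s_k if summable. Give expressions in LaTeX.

No. Not Gosper-summable.

Compute t_(k+1)/t_k: get k + 2.
Factor: A=k + 2; B=1; C=1.
Set up (k + 2)·f(k+1) − (1)·f(k) − (1) = 0.
deg f ≤ -1 (via 1,0,0).
d = -1 < 0 ⇒ no nonzero polynomial f; not summable.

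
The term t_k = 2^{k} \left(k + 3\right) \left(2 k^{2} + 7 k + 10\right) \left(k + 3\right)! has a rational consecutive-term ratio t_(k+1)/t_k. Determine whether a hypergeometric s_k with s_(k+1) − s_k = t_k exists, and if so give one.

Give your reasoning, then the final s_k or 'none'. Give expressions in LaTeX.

s_k = 2^{k} \left(k^{2} + k + 2\right) \left(k + 3\right)!

Step 1: r(k) = (k + 4)**2*(14*k + 4*(k + 1)**2 + 34)/((k + 3)*(2*k**2 + 7*k + 10)).
Factor: A=2*k + 8; B=1; C=k**3 + 13*k**2/2 + 31*k/2 + 15.
f must satisfy (2*k + 8)·f(k+1) − (1)·f(k) = k**3 + 13*k**2/2 + 31*k/2 + 15.
Degrees (1,0,3) ⇒ d ≤ 2.
Coefficient equations give f(k) = (k**2 + k + 2)/2.
Then R = B(k−1)f/C = (k**2 + k + 2)/((k + 3)*(2*k**2 + 7*k + 10)), so s_k = R(k)·t_k = 2**k*(k**2 + k + 2)*factorial(k + 3).
Δs = 2**k*(k + 3)*(2*k**2 + 7*k + 10)*factorial(k + 3), as required.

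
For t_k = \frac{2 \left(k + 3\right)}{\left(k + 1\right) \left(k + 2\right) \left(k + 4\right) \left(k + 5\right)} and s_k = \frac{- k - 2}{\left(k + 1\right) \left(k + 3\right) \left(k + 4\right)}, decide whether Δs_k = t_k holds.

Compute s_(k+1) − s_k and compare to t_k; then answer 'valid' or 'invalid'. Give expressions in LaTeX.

Invalid: residual \frac{- 3 k - 7}{k^{5} + 15 k^{4} + 85 k^{3} + 225 k^{2} + 274 k + 120} ≠ 0.

s_(k+1) = (-k - 3)/((k + 2)*(k + 4)*(k + 5))
s_(k+1) − s_k = (-(k + 1)*(k + 3)**2 + (k + 2)**2*(k + 5))/((k + 1)*(k + 2)*(k + 3)*(k + 4)*(k + 5))
(s_(k+1) − s_k) − t_k = (-3*k - 7)/(k**5 + 15*k**4 + 85*k**3 + 225*k**2 + 274*k + 120)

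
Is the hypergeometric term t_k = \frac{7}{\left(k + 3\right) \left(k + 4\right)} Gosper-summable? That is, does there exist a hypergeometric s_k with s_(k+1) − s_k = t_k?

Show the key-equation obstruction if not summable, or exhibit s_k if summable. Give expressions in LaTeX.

Yes. s_k = \frac{7 k}{3 \left(k + 3\right)}.

Ratio r(k) = (k + 3)/(k + 5).
A = k + 3, B = k + 5, C = 1.
Need (k + 3)·f(k+1) − (k + 4)·f(k) = 1.
d = 1 from the (1,1,0) case.
A polynomial solution: f(k) = k/3.
Then R = B(k−1)f/C = k*(k + 4)/3, so s_k = R(k)·t_k = 7*k/(3*(k + 3)).
Δs = 7/(k**2 + 7*k + 12), as required.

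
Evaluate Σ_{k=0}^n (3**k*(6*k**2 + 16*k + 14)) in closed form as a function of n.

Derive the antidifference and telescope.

S(n) = 9*3**n*n**2 + 15*3**n*n + 18*3**n - 4

Ratio r(k) = 3*(3*k**2 + 14*k + 18)/(3*k**2 + 8*k + 7).
A = 3, B = 1, C = k**2 + 8*k/3 + 7/3.
Set up (3)·f(k+1) − (1)·f(k) − (k**2 + 8*k/3 + 7/3) = 0.
deg f ≤ 2 (via 0,0,2).
Coefficient equations give f(k) = (3*k**2 - k + 4)/6.
Then R = B(k−1)f/C = (3*k**2 - k + 4)/(2*(3*k**2 + 8*k + 7)), so s_k = R(k)·t_k = 3**k*(3*k**2 - k + 4).
Δs = 3**k*(6*k**2 + 16*k + 14), as required.
Σ_(k=0)^n t_k = s_(n+1) − s_(0) = (3**(n + 1)*(3*n**2 + 5*n + 6)) − (4), i.e. 9*3**n*n**2 + 15*3**n*n + 18*3**n - 4.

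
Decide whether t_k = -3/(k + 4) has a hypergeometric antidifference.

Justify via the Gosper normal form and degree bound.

No — t_k has no hypergeometric antidifference.

t_(k+1)/t_k = (k + 4)/(k + 5).
Normal form (A,B,C) = (k + 4, k + 5, 1).
Need (k + 4)·f(k+1) − (k + 4)·f(k) = 1.
Degrees (1,1,0) ⇒ d ≤ 0.
Write f(k) = c0. Then LHS − RHS = -1, requiring -1 = 0: contradictory. No certificate.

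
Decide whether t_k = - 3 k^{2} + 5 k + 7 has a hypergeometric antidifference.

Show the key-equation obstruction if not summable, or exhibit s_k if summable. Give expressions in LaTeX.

Step 1: r(k) = (3*k**2 + k - 9)/(3*k**2 - 5*k - 7).
Take A(k)=1, B(k)=1, C(k)=k**2 - 5*k/3 - 7/3.
Need (1)·f(k+1) − (1)·f(k) = k**2 - 5*k/3 - 7/3.
Bound: deg f ≤ 3.
Coefficient equations give f(k) = k*(k**2 - 4*k - 4)/3.
Then R = B(k−1)f/C = k*(k**2 - 4*k - 4)/(3*k**2 - 5*k - 7), so s_k = R(k)·t_k = k*(-k**2 + 4*k + 4).
Verify: -3*k**2 + 5*k + 7 matches t_k.

Yes. s_k = k \left(- k^{2} + 4 k + 4\right).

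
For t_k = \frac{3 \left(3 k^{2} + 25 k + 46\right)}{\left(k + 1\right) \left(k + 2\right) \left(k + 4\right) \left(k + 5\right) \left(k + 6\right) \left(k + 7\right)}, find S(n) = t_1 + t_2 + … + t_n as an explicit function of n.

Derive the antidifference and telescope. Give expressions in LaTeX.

S(n) = \frac{3 n \left(n^{2} + 14 n + 59\right)}{70 \left(n^{3} + 14 n^{2} + 59 n + 70\right)}

t_(k+1)/t_k = (k + 1)*(k + 4)*(25*k + 3*(k + 1)**2 + 71)/((k + 3)*(k + 8)*(3*k**2 + 25*k + 46)).
Normal form (A,B,C) = (k + 1, k + 8, k**3 + 34*k**2/3 + 121*k/3 + 46).
Need (k + 1)·f(k+1) − (k + 7)·f(k) = k**3 + 34*k**2/3 + 121*k/3 + 46.
From deg A=1, deg B=1, deg C=3: d=6.
Solving with deg f ≤ 6: f(k) = k*(k + 2)*(k + 3)*(k + 5)*(k**2 + 11*k + 34)/72.
R(k) = B(k−1)·f(k)/C(k) = k*(k + 2)*(k + 5)*(k + 7)*(k**2 + 11*k + 34)/(24*(3*k**2 + 25*k + 46)); s_k = R·t_k = k*(k**2 + 11*k + 34)/(8*(k**3 + 11*k**2 + 34*k + 24)).
Check: Δs_k = 3*(3*k**2 + 25*k + 46)/(k**6 + 25*k**5 + 247*k**4 + 1219*k**3 + 3112*k**2 + 3796*k + 1680). ✓
Evaluate: s_(n+1) = (n**3 + 14*n**2 + 59*n + 46)/(8*(n**3 + 14*n**2 + 59*n + 70)); subtract s_(1) = 23/280 ⇒ S(n) = 3*n*(n**2 + 14*n + 59)/(70*(n**3 + 14*n**2 + 59*n + 70)).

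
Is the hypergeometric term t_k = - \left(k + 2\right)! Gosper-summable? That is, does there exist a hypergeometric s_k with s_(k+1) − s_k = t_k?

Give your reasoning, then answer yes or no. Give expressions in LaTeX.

No; the degree bound rules out any f.

The ratio is k + 3.
Normal form (A,B,C) = (k + 3, 1, 1).
Set up (k + 3)·f(k+1) − (1)·f(k) − (1) = 0.
deg f ≤ -1 (via 1,0,0).
deg f ≤ -1 is impossible — no certificate.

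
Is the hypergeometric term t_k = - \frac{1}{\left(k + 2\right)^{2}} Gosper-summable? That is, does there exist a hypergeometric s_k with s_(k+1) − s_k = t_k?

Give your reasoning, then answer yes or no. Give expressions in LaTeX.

No; the coefficient equations for f are inconsistent.

t_(k+1)/t_k = (k + 2)**2/(k + 3)**2.
Normal form (A,B,C) = (k**2 + 4*k + 4, k**2 + 6*k + 9, 1).
f must satisfy (k**2 + 4*k + 4)·f(k+1) − (k**2 + 4*k + 4)·f(k) = 1.
Degrees (2,2,0) ⇒ d ≤ 0.
Write f(k) = c0. Then LHS − RHS = -1, requiring -1 = 0: contradictory. No certificate.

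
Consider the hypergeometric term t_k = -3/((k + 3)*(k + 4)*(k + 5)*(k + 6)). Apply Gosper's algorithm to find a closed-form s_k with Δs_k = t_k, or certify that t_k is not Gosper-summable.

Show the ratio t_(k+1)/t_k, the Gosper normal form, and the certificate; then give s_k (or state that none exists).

Ratio r(k) = (k + 3)/(k + 7).
A = k + 3, B = k + 7, C = 1.
Solve (k + 3)·f(k+1) − (k + 6)·f(k) = 1.
d = 3 from the (1,1,0) case.
Solve for f: f(k) = k*(k**2 + 12*k + 47)/180 (degree 3 ≤ 3).
Get s_k = R·t_k = k*(-k**2 - 12*k - 47)/(60*(k + 3)*(k + 4)*(k + 5)) with R(k) = B(k−1)f(k)/C(k) = k*(k + 6)*(k**2 + 12*k + 47)/180.
Verify: -3/(k**4 + 18*k**3 + 119*k**2 + 342*k + 360) matches t_k.

s_k = k*(-k**2 - 12*k - 47)/(60*(k + 3)*(k + 4)*(k + 5))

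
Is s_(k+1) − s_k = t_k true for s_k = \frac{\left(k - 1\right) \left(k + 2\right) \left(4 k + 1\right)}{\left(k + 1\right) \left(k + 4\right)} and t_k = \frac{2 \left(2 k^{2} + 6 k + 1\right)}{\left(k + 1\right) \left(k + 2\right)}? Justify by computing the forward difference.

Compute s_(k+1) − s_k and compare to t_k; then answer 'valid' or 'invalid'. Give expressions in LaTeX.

Invalid: residual \frac{2 \left(- 23 k^{2} - 57 k - 10\right)}{k^{4} + 12 k^{3} + 49 k^{2} + 78 k + 40} ≠ 0.

s_(k+1) = k*(k + 3)*(4*k + 5)/((k + 2)*(k + 5))
s_(k+1) − s_k = 4*(k**4 + 12*k**3 + 36*k**2 + 36*k + 5)/(k**4 + 12*k**3 + 49*k**2 + 78*k + 40)
(s_(k+1) − s_k) − t_k = 2*(-23*k**2 - 57*k - 10)/(k**4 + 12*k**3 + 49*k**2 + 78*k + 40)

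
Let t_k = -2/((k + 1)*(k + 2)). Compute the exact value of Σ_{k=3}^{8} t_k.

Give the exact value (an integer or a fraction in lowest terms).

Step 1: r(k) = (k + 1)/(k + 3).
Gosper form: A/B · C(k+1)/C(k) with A=k + 1, B=k + 3, C=1.
Set up (k + 1)·f(k+1) − (k + 2)·f(k) − (1) = 0.
deg f ≤ 1 (via 1,1,0).
Solving with deg f ≤ 1: f(k) = k.
So s_k = (B(k−1)f/C)·t_k = (k*(k + 2))·t_k = -2*k/(k + 1).
s_(k+1) − s_k = -2/(k**2 + 3*k + 2) = t_k.
Telescoping: Σ = s_(9) − s_(3) = -9/5 − (-3/2) = -3/10.

Σ = -3/10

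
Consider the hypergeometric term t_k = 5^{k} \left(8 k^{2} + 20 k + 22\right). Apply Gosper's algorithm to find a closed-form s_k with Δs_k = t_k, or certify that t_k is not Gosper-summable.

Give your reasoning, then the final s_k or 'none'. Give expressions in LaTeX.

s_k = 5^{k} \left(2 k^{2} + 3\right)

t_(k+1)/t_k = 5*(4*k**2 + 18*k + 25)/(4*k**2 + 10*k + 11).
Normal form (A,B,C) = (5, 1, k**2 + 5*k/2 + 11/4).
Set up (5)·f(k+1) − (1)·f(k) − (k**2 + 5*k/2 + 11/4) = 0.
d = 2 from the (0,0,2) case.
Solve for f: f(k) = (2*k**2 + 3)/8 (degree 2 ≤ 2).
Certificate R = B(k−1)f/C = (2*k**2 + 3)/(2*(4*k**2 + 10*k + 11)) gives s_k = 5**k*(2*k**2 + 3).
Δs = 5**k*(8*k**2 + 20*k + 22), as required.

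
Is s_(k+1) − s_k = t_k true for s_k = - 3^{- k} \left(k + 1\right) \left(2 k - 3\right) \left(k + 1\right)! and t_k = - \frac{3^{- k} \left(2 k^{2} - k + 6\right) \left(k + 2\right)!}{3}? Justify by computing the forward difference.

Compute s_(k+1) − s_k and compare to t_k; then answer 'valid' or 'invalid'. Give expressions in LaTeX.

s_(k+1) = -(k + 2)*(2*k - 1)*factorial(k + 2)/(3*3**k)
s_(k+1) − s_k = -(2*k**3 + k**2 + 7*k + 5)*factorial(k + 1)/(3*3**k)
(s_(k+1) − s_k) − t_k = (2*k**2 - 3*k + 7)*factorial(k + 1)/(3*3**k)

Invalid: residual \frac{3^{- k} \left(2 k^{2} - 3 k + 7\right) \left(k + 1\right)!}{3} ≠ 0.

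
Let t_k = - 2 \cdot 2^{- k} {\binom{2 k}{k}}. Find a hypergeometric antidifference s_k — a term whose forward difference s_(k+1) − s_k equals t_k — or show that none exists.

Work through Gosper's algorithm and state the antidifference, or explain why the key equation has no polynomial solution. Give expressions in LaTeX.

Step 1: r(k) = (2*k + 1)/(k + 1).
Factor: A=2*k + 1; B=k + 1; C=1.
Solve (2*k + 1)·f(k+1) − (k)·f(k) = 1.
Degrees (1,1,0) ⇒ d ≤ -1.
Negative degree bound (-1): no f exists, t_k not Gosper-summable.

none (Gosper's algorithm certifies no s_k)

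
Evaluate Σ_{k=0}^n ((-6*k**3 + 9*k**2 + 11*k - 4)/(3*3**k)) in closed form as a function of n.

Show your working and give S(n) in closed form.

Ratio r(k) = (6*k**3 + 9*k**2 - 11*k - 10)/(3*(6*k**3 - 9*k**2 - 11*k + 4)).
Normal form (A,B,C) = (1/3, 1, k**3 - 3*k**2/2 - 11*k/6 + 2/3).
Set up (1/3)·f(k+1) − (1)·f(k) − (k**3 - 3*k**2/2 - 11*k/6 + 2/3) = 0.
Degrees (0,0,3) ⇒ d ≤ 3.
A polynomial solution: f(k) = -(3*k**3 - k + 3)/2.
Get s_k = R·t_k = (3*k**3 - k + 3)/3**k with R(k) = B(k−1)f(k)/C(k) = -3*(3*k**3 - k + 3)/((k + 1)*(6*k**2 - 15*k + 4)).
Δs = (-6*k**3 + 9*k**2 + 11*k - 4)/(3*3**k), as required.
Evaluate: s_(n+1) = 3**(-n - 1)*(3*n**3 + 9*n**2 + 8*n + 5); subtract s_(0) = 3 ⇒ S(n) = 3**(-n - 1)*(-3**(n + 2) + 3*n**3 + 9*n**2 + 8*n + 5).

S(n) = 3**(-n - 1)*(-3**(n + 2) + 3*n**3 + 9*n**2 + 8*n + 5)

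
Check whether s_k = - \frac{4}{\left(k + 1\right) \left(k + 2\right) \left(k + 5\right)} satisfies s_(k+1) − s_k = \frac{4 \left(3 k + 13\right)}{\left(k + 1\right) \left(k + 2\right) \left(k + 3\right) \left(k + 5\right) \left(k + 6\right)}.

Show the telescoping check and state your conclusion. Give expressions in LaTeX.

Valid: the claim telescopes to t_k.

s_(k+1) = -4/((k + 2)*(k + 3)*(k + 6))
s_(k+1) − s_k = 4*(3*k + 13)/(k**5 + 17*k**4 + 107*k**3 + 307*k**2 + 396*k + 180)
(s_(k+1) − s_k) − t_k = 0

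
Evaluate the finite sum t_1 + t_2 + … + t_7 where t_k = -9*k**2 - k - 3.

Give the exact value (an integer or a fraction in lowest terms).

Σ = -1309

Compute t_(k+1)/t_k: get (k + 9*(k + 1)**2 + 4)/(9*k**2 + k + 3).
Normal form (A,B,C) = (1, 1, k**2 + k/9 + 1/3).
Need (1)·f(k+1) − (1)·f(k) = k**2 + k/9 + 1/3.
d = 3 from the (0,0,2) case.
Solve for f: f(k) = k*(3*k**2 - 4*k + 4)/9 (degree 3 ≤ 3).
So s_k = (B(k−1)f/C)·t_k = (k*(3*k**2 - 4*k + 4)/(9*k**2 + k + 3))·t_k = k*(-3*k**2 + 4*k - 4).
Δs = -9*k**2 - k - 3, as required.
Σ_(k=1)^(7) t_k = s_(8) − s_(1) = -1312 − (-3) = -1309.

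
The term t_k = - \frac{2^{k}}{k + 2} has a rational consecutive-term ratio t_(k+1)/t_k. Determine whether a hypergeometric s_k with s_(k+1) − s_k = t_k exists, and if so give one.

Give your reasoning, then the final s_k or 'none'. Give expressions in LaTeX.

r(k) = 2*(k + 2)/(k + 3) after simplifying.
A = 2*k + 4, B = k + 3, C = 1.
Solve (2*k + 4)·f(k+1) − (k + 2)·f(k) = 1.
Bound: deg f ≤ -1.
Bound -1 < 0, so the key equation has no polynomial solution.

no hypergeometric antidifference exists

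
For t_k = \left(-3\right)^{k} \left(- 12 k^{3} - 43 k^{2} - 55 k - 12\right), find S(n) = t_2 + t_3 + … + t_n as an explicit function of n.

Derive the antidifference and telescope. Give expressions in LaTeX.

S(n) = - 9 \left(-3\right)^{n} n^{3} - 39 \left(-3\right)^{n} n^{2} - 54 \left(-3\right)^{n} n - 15 \left(-3\right)^{n} - 351

Step 1: r(k) = 3*(-12*k**3 - 79*k**2 - 177*k - 122)/(12*k**3 + 43*k**2 + 55*k + 12).
Take A(k)=-3, B(k)=1, C(k)=k**3 + 43*k**2/12 + 55*k/12 + 1.
Set up (-3)·f(k+1) − (1)·f(k) − (k**3 + 43*k**2/12 + 55*k/12 + 1) = 0.
Degrees (0,0,3) ⇒ d ≤ 3.
Match coefficients ⇒ f(k) = -(3*k**3 + 4*k**2 + k - 3)/12.
Then R = B(k−1)f/C = -(3*k**3 + 4*k**2 + k - 3)/(12*k**3 + 43*k**2 + 55*k + 12), so s_k = R(k)·t_k = (-3)**k*(3*k**3 + 4*k**2 + k - 3).
Verify: (-3)**k*(-12*k**3 - 43*k**2 - 55*k - 12) matches t_k.
Σ_(k=2)^n t_k = s_(n+1) − s_(2) = ((-3)**(n + 1)*(3*n**3 + 13*n**2 + 18*n + 5)) − (351), i.e. -9*(-3)**n*n**3 - 39*(-3)**n*n**2 - 54*(-3)**n*n - 15*(-3)**n - 351.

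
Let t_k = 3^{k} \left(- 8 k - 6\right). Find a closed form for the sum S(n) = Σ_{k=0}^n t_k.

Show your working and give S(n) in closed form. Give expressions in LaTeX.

Step 1: r(k) = 3*(4*k + 7)/(4*k + 3).
A = 3, B = 1, C = k + 3/4.
Set up (3)·f(k+1) − (1)·f(k) − (k + 3/4) = 0.
Degrees (0,0,1) ⇒ d ≤ 1.
A polynomial solution: f(k) = (4*k - 3)/8.
Then R = B(k−1)f/C = (4*k - 3)/(2*(4*k + 3)), so s_k = R(k)·t_k = 3**k*(3 - 4*k).
s_(k+1) − s_k = 3**k*(-8*k - 6) = t_k.
s_(n+1) = 3**(n + 1)*(-4*n - 1) and s_(0) = 3, so S(n) = -12*3**n*n - 3*3**n - 3.

S(n) = - 12 \cdot 3^{n} n - 3 \cdot 3^{n} - 3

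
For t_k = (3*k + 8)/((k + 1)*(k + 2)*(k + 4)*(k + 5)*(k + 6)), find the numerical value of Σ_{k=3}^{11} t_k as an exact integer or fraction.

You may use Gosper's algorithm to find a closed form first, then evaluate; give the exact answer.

Σ = 207/49504

Step 1: r(k) = (k + 1)*(k + 4)*(3*k + 11)/((k + 3)*(k + 7)*(3*k + 8)).
So A=k + 1 and B=k + 7, with C=k**2 + 17*k/3 + 8.
Key eq: (k + 1)·f(k+1) = (k + 6)·f(k) + (k**2 + 17*k/3 + 8).
deg f ≤ 5 (via 1,1,2).
Solving with deg f ≤ 5: f(k) = k*(k + 2)*(k + 3)*(k**2 + 10*k + 29)/60.
Get s_k = R·t_k = k*(k**2 + 10*k + 29)/(20*(k**3 + 10*k**2 + 29*k + 20)) with R(k) = B(k−1)f(k)/C(k) = k*(k + 2)*(k + 6)*(k**2 + 10*k + 29)/(20*(3*k + 8)).
s_(k+1) − s_k = (3*k + 8)/(k**5 + 18*k**4 + 121*k**3 + 372*k**2 + 508*k + 240) = t_k.
Telescoping: Σ = s_(12) − s_(3) = 879/17680 − (51/1120) = 207/49504.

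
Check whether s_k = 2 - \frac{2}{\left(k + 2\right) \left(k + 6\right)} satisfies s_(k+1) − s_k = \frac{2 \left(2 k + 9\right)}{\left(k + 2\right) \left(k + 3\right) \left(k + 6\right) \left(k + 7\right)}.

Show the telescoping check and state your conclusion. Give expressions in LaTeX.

valid; difference matches t_k

s_(k+1) = 2 - 2/((k + 3)*(k + 7))
s_(k+1) − s_k = 2*(2*k + 9)/(k**4 + 18*k**3 + 113*k**2 + 288*k + 252)
(s_(k+1) − s_k) − t_k = 0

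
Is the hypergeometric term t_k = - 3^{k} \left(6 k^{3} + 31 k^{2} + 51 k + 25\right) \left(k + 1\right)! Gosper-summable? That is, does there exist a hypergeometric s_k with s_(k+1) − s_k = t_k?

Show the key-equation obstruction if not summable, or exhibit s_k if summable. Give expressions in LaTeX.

Ratio r(k) = 3*(6*k**4 + 61*k**3 + 229*k**2 + 375*k + 226)/(6*k**3 + 31*k**2 + 51*k + 25).
A = 3*k + 6, B = 1, C = k**3 + 31*k**2/6 + 17*k/2 + 25/6.
f must satisfy (3*k + 6)·f(k+1) − (1)·f(k) = k**3 + 31*k**2/6 + 17*k/2 + 25/6.
From deg A=1, deg B=0, deg C=3: d=2.
Coefficient equations give f(k) = (2*k**2 + 3*k - 1)/6.
Then R = B(k−1)f/C = (2*k**2 + 3*k - 1)/(6*k**3 + 31*k**2 + 51*k + 25), so s_k = R(k)·t_k = -3**k*(2*k**2 + 3*k - 1)*factorial(k + 1).
Check: Δs_k = -3**k*(6*k**3 + 31*k**2 + 51*k + 25)*factorial(k + 1). ✓

Yes. s_k = - 3^{k} \left(2 k^{2} + 3 k - 1\right) \left(k + 1\right)!.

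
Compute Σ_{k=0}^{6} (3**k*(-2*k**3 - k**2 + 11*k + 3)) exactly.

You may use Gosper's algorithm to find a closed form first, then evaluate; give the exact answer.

Σ = -352107

t_(k+1)/t_k = 3*(2*k**3 + 7*k**2 - 3*k - 11)/(2*k**3 + k**2 - 11*k - 3).
Factor: A=3; B=1; C=k**3 + k**2/2 - 11*k/2 - 3/2.
f must satisfy (3)·f(k+1) − (1)·f(k) = k**3 + k**2/2 - 11*k/2 - 3/2.
d = 3 from the (0,0,3) case.
Solving with deg f ≤ 3: f(k) = k*(k**2 - 4*k + 2)/2.
R(k) = B(k−1)·f(k)/C(k) = k*(k**2 - 4*k + 2)/(2*k**3 + k**2 - 11*k - 3); s_k = R·t_k = 3**k*k*(-k**2 + 4*k - 2).
Verify: 3**k*(-2*k**3 - k**2 + 11*k + 3) matches t_k.
Sum = s_(7) − s_(0); s_(7) = -352107, s_(0) = 0 ⇒ -352107.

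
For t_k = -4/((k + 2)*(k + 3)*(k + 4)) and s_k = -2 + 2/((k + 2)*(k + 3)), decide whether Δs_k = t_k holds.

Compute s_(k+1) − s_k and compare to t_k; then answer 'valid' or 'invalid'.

valid; difference matches t_k

s_(k+1) = -2 + 2/((k + 3)*(k + 4))
s_(k+1) − s_k = -4/(k**3 + 9*k**2 + 26*k + 24)
(s_(k+1) − s_k) − t_k = 0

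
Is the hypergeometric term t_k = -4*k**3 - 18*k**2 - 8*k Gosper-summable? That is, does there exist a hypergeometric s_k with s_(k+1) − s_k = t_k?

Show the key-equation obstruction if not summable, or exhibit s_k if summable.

Compute t_(k+1)/t_k: get (2*k**3 + 15*k**2 + 28*k + 15)/(k*(2*k**2 + 9*k + 4)).
Normal form (A,B,C) = (1, 1, k**3 + 9*k**2/2 + 2*k).
f must satisfy (1)·f(k+1) − (1)·f(k) = k**3 + 9*k**2/2 + 2*k.
deg f ≤ 4 (via 0,0,3).
Coefficient equations give f(k) = k*(k - 1)*(k**2 + 5*k + 1)/4.
Then R = B(k−1)f/C = (k - 1)*(k**2 + 5*k + 1)/(2*(k + 4)*(2*k + 1)), so s_k = R(k)·t_k = k*(-k**3 - 4*k**2 + 4*k + 1).
Verify: 2*k*(-2*k**2 - 9*k - 4) matches t_k.

Yes. s_k = k*(-k**3 - 4*k**2 + 4*k + 1).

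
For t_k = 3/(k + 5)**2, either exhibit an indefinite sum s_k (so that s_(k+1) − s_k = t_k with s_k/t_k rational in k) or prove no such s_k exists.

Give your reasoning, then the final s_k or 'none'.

Step 1: r(k) = (k + 5)**2/(k + 6)**2.
So A=k**2 + 10*k + 25 and B=k**2 + 12*k + 36, with C=1.
Set up (k**2 + 10*k + 25)·f(k+1) − (k**2 + 10*k + 25)·f(k) − (1) = 0.
deg f ≤ 0 (via 2,2,0).
Generic f = c0 gives residual -1; -1 = 0 cannot hold, so t_k is not Gosper-summable.

not Gosper-summable; s_k does not exist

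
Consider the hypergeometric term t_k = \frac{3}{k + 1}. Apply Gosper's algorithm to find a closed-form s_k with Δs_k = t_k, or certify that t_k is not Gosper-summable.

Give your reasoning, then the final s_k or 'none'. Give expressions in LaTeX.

Step 1: r(k) = (k + 1)/(k + 2).
So A=k + 1 and B=k + 2, with C=1.
Solve (k + 1)·f(k+1) − (k + 1)·f(k) = 1.
From deg A=1, deg B=1, deg C=0: d=0.
f = c0 ⇒ A·f(k+1) − B(k−1)·f(k) − C = -1. The system {-1 = 0} is inconsistent; no antidifference.

not Gosper-summable; s_k does not exist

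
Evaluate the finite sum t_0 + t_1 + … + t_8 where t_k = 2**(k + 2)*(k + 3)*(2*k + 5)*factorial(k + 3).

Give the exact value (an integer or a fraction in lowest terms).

Ratio r(k) = (k + 4)**2*(4*k + 14)/((k + 3)*(2*k + 5)).
Take A(k)=2*k + 8, B(k)=1, C(k)=k**2 + 11*k/2 + 15/2.
Solve (2*k + 8)·f(k+1) − (1)·f(k) = k**2 + 11*k/2 + 15/2.
From deg A=1, deg B=0, deg C=2: d=1.
Coefficient equations give f(k) = (k + 1)/2.
Then R = B(k−1)f/C = (k + 1)/((k + 3)*(2*k + 5)), so s_k = R(k)·t_k = 2**(k + 2)*(k + 1)*factorial(k + 3).
Check: Δs_k = 2**(k + 2)*(k + 3)*(2*k + 5)*factorial(k + 3). ✓
Sum = s_(9) − s_(0); s_(9) = 9809952768000, s_(0) = 24 ⇒ 9809952767976.

Σ = 9809952767976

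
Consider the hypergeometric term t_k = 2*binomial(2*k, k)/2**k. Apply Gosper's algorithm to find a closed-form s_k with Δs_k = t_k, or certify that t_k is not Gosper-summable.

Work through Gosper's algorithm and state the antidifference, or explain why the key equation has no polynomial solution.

r(k) = (2*k + 1)/(k + 1) after simplifying.
Gosper form: A/B · C(k+1)/C(k) with A=2*k + 1, B=k + 1, C=1.
Key eq: (2*k + 1)·f(k+1) = (k)·f(k) + (1).
Bound: deg f ≤ -1.
Bound -1 < 0, so the key equation has no polynomial solution.

none — t_k is not Gosper-summable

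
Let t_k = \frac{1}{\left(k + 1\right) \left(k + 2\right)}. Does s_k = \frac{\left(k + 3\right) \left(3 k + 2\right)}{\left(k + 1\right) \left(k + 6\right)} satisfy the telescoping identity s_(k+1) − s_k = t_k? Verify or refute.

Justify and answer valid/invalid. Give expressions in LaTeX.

s_(k+1) = (k + 4)*(3*k + 5)/((k + 2)*(k + 7))
s_(k+1) − s_k = 2*(5*k**2 + 17*k + 18)/(k**4 + 16*k**3 + 83*k**2 + 152*k + 84)
(s_(k+1) − s_k) − t_k = 3*(3*k**2 + 7*k - 2)/(k**4 + 16*k**3 + 83*k**2 + 152*k + 84)

Invalid: residual \frac{3 \left(3 k^{2} + 7 k - 2\right)}{k^{4} + 16 k^{3} + 83 k^{2} + 152 k + 84} ≠ 0.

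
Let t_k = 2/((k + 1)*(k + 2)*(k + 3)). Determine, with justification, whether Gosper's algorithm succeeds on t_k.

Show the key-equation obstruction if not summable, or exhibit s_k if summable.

Yes. s_k = k*(k + 3)/(2*(k + 1)*(k + 2)).

Compute t_(k+1)/t_k: get (k + 1)/(k + 4).
Take A(k)=k + 1, B(k)=k + 4, C(k)=1.
Need (k + 1)·f(k+1) − (k + 3)·f(k) = 1.
Degrees (1,1,0) ⇒ d ≤ 2.
Solving with deg f ≤ 2: f(k) = k*(k + 3)/4.
Then R = B(k−1)f/C = k*(k + 3)**2/4, so s_k = R(k)·t_k = k*(k + 3)/(2*(k + 1)*(k + 2)).
Verify: 2/(k**3 + 6*k**2 + 11*k + 6) matches t_k.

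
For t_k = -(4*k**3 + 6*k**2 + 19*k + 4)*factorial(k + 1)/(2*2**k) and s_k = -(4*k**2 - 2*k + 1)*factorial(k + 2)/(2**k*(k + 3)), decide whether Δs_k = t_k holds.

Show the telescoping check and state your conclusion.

Invalid: residual (4*k**4 + 18*k**3 + 29*k**2 + 65*k + 10)*factorial(k + 1)/(2*2**k*(k + 3)*(k + 4)) ≠ 0.

s_(k+1) = -(4*k**2 + 6*k + 3)*factorial(k + 3)/(2*2**k*(k + 4))
s_(k+1) − s_k = -(4*k**4 + 22*k**3 + 47*k**2 + 86*k + 19)*factorial(k + 2)/(2*2**k*(k + 3)*(k + 4))
(s_(k+1) − s_k) − t_k = (4*k**4 + 18*k**3 + 29*k**2 + 65*k + 10)*factorial(k + 1)/(2*2**k*(k + 3)*(k + 4))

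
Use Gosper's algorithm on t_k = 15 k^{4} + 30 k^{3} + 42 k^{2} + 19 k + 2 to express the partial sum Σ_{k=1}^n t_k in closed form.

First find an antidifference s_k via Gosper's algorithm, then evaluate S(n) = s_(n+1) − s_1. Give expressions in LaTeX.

Compute t_(k+1)/t_k: get (15*k**4 + 90*k**3 + 222*k**2 + 253*k + 108)/(15*k**4 + 30*k**3 + 42*k**2 + 19*k + 2).
Gosper form: A/B · C(k+1)/C(k) with A=1, B=1, C=k**4 + 2*k**3 + 14*k**2/5 + 19*k/15 + 2/15.
f must satisfy (1)·f(k+1) − (1)·f(k) = k**4 + 2*k**3 + 14*k**2/5 + 19*k/15 + 2/15.
Degrees (0,0,4) ⇒ d ≤ 5.
Solving with deg f ≤ 5: f(k) = k*(3*k**4 + 4*k**2 - 4*k - 1)/15.
Then R = B(k−1)f/C = k*(3*k**4 + 4*k**2 - 4*k - 1)/(15*k**4 + 30*k**3 + 42*k**2 + 19*k + 2), so s_k = R(k)·t_k = k*(3*k**4 + 4*k**2 - 4*k - 1).
Check: Δs_k = 15*k**4 + 30*k**3 + 42*k**2 + 19*k + 2. ✓
Telescope: S(n) = s_(n+1) − s_(1) = 3*n**5 + 15*n**4 + 34*n**3 + 38*n**2 + 18*n + 2 − (2) = n*(3*n**4 + 15*n**3 + 34*n**2 + 38*n + 18).

S(n) = n \left(3 n^{4} + 15 n^{3} + 34 n^{2} + 38 n + 18\right)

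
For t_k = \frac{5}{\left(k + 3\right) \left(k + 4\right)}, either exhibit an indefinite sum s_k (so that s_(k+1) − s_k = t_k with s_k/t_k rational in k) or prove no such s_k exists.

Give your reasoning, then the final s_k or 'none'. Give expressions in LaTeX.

s_k = \frac{5 k}{3 \left(k + 3\right)}

t_(k+1)/t_k = (k + 3)/(k + 5).
Take A(k)=k + 3, B(k)=k + 5, C(k)=1.
Key eq: (k + 3)·f(k+1) = (k + 4)·f(k) + (1).
d = 1 from the (1,1,0) case.
Solve for f: f(k) = k/3 (degree 1 ≤ 1).
Get s_k = R·t_k = 5*k/(3*(k + 3)) with R(k) = B(k−1)f(k)/C(k) = k*(k + 4)/3.
s_(k+1) − s_k = 5/(k**2 + 7*k + 12) = t_k.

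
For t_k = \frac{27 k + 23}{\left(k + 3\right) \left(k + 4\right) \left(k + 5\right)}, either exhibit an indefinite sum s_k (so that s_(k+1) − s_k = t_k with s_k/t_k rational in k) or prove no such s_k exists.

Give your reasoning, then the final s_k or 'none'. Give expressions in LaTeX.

s_k = \frac{k \left(13 k + 10\right)}{3 \left(k + 3\right) \left(k + 4\right)}

Ratio r(k) = (k + 3)*(27*k + 50)/((k + 6)*(27*k + 23)).
Factor: A=k + 3; B=k + 6; C=k + 23/27.
Need (k + 3)·f(k+1) − (k + 5)·f(k) = k + 23/27.
d = 2 from the (1,1,1) case.
A polynomial solution: f(k) = k*(13*k + 10)/81.
Then R = B(k−1)f/C = k*(k + 5)*(13*k + 10)/(3*(27*k + 23)), so s_k = R(k)·t_k = k*(13*k + 10)/(3*(k + 3)*(k + 4)).
Verify: (27*k + 23)/(k**3 + 12*k**2 + 47*k + 60) matches t_k.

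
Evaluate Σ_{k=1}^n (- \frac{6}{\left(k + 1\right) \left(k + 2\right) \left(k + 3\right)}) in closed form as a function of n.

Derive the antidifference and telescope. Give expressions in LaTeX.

S(n) = \frac{n \left(- n - 5\right)}{2 \left(n^{2} + 5 n + 6\right)}

t_(k+1)/t_k = (k + 1)/(k + 4).
Normal form (A,B,C) = (k + 1, k + 4, 1).
Key eq: (k + 1)·f(k+1) = (k + 3)·f(k) + (1).
d = 2 from the (1,1,0) case.
Coefficient equations give f(k) = k*(k + 3)/4.
Get s_k = R·t_k = 3*k*(-k - 3)/(2*(k + 1)*(k + 2)) with R(k) = B(k−1)f(k)/C(k) = k*(k + 3)**2/4.
Verify: -6/(k**3 + 6*k**2 + 11*k + 6) matches t_k.
s_(n+1) = 3*(-n**2 - 5*n - 4)/(2*(n**2 + 5*n + 6)) and s_(1) = -1, so S(n) = n*(-n - 5)/(2*(n**2 + 5*n + 6)).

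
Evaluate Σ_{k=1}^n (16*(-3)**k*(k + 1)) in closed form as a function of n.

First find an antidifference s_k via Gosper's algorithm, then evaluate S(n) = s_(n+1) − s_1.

S(n) = 12*(-3)**n*n + 15*(-3)**n - 15

r(k) = 3*(-k - 2)/(k + 1) after simplifying.
Take A(k)=-3, B(k)=1, C(k)=k + 1.
Need (-3)·f(k+1) − (1)·f(k) = k + 1.
d = 1 from the (0,0,1) case.
Solve for f: f(k) = -(4*k + 1)/16 (degree 1 ≤ 1).
Then R = B(k−1)f/C = -(4*k + 1)/(16*(k + 1)), so s_k = R(k)·t_k = (-3)**k*(-4*k - 1).
s_(k+1) − s_k = 16*(-3)**k*(k + 1) = t_k.
Evaluate: s_(n+1) = 3*(-3)**n*(4*n + 5); subtract s_(1) = 15 ⇒ S(n) = 12*(-3)**n*n + 15*(-3)**n - 15.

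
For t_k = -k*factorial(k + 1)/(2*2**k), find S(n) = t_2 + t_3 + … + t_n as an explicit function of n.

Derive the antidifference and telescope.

S(n) = 3/2 - factorial(n + 2)/(2*2**n)

t_(k+1)/t_k = (k + 1)*(k + 2)/(2*k).
So A=k/2 + 1 and B=1, with C=k.
Set up (k/2 + 1)·f(k+1) − (1)·f(k) − (k) = 0.
deg f ≤ 0 (via 1,0,1).
Match coefficients ⇒ f(k) = 2.
Then R = B(k−1)f/C = 2/k, so s_k = R(k)·t_k = -factorial(k + 1)/2**k.
s_(k+1) − s_k = -k*factorial(k + 1)/(2*2**k) = t_k.
Σ_(k=2)^n t_k = s_(n+1) − s_(2) = (-2**(-n - 1)*factorial(n + 2)) − (-3/2), i.e. 3/2 - factorial(n + 2)/(2*2**n).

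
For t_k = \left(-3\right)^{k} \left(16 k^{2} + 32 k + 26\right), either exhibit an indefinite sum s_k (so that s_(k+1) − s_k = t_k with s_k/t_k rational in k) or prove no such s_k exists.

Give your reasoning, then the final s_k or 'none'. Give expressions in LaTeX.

s_k = - 2 \left(-3\right)^{k} \left(2 k^{2} + k + 1\right)

Step 1: r(k) = 3*(-8*k**2 - 32*k - 37)/(8*k**2 + 16*k + 13).
Normal form (A,B,C) = (-3, 1, k**2 + 2*k + 13/8).
Set up (-3)·f(k+1) − (1)·f(k) − (k**2 + 2*k + 13/8) = 0.
deg f ≤ 2 (via 0,0,2).
Solve for f: f(k) = -(2*k**2 + k + 1)/8 (degree 2 ≤ 2).
Certificate R = B(k−1)f/C = -(2*k**2 + k + 1)/(8*k**2 + 16*k + 13) gives s_k = -2*(-3)**k*(2*k**2 + k + 1).
Verify: (-3)**k*(16*k**2 + 32*k + 26) matches t_k.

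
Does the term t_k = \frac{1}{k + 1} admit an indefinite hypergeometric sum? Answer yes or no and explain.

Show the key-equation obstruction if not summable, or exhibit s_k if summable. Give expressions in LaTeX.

t_(k+1)/t_k = (k + 1)/(k + 2).
Gosper form: A/B · C(k+1)/C(k) with A=k + 1, B=k + 2, C=1.
Need (k + 1)·f(k+1) − (k + 1)·f(k) = 1.
d = 0 from the (1,1,0) case.
Write f(k) = c0. Then LHS − RHS = -1, requiring -1 = 0: contradictory. No certificate.

No — key equation has no polynomial f.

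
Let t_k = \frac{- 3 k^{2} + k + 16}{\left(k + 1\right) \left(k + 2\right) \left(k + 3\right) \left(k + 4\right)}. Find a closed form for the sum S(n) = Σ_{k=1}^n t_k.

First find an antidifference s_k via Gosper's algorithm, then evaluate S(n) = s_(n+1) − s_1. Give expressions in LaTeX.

Ratio r(k) = (k + 1)*(k - 3*(k + 1)**2 + 17)/((k + 5)*(-3*k**2 + k + 16)).
Normal form (A,B,C) = (k + 1, k + 5, k**2 - k/3 - 16/3).
Set up (k + 1)·f(k+1) − (k + 4)·f(k) − (k**2 - k/3 - 16/3) = 0.
Bound: deg f ≤ 3.
Match coefficients ⇒ f(k) = -k*(k**2 + 12*k + 19)/6.
Get s_k = R·t_k = k*(k**2 + 12*k + 19)/(2*(k + 1)*(k + 2)*(k + 3)) with R(k) = B(k−1)f(k)/C(k) = -k*(k + 4)*(k**2 + 12*k + 19)/(2*(3*k**2 - k - 16)).
s_(k+1) − s_k = (-3*k**2 + k + 16)/(k**4 + 10*k**3 + 35*k**2 + 50*k + 24) = t_k.
s_(n+1) = (n**3 + 15*n**2 + 46*n + 32)/(2*(n**3 + 9*n**2 + 26*n + 24)) and s_(1) = 2/3, so S(n) = n*(-n**2 + 9*n + 34)/(6*(n**3 + 9*n**2 + 26*n + 24)).

S(n) = \frac{n \left(- n^{2} + 9 n + 34\right)}{6 \left(n^{3} + 9 n^{2} + 26 n + 24\right)}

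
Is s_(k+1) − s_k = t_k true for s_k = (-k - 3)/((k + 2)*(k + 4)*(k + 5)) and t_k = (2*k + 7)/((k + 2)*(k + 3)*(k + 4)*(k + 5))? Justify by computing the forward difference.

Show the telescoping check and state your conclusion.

s_(k+1) = (-k - 4)/((k + 3)*(k + 5)*(k + 6))
s_(k+1) − s_k = (-(k + 2)*(k + 4)**2 + (k + 3)**2*(k + 6))/((k + 2)*(k + 3)*(k + 4)*(k + 5)*(k + 6))
(s_(k+1) − s_k) − t_k = 2*(-3*k - 10)/(k**5 + 20*k**4 + 155*k**3 + 580*k**2 + 1044*k + 720)

Invalid: residual 2*(-3*k - 10)/(k**5 + 20*k**4 + 155*k**3 + 580*k**2 + 1044*k + 720) ≠ 0.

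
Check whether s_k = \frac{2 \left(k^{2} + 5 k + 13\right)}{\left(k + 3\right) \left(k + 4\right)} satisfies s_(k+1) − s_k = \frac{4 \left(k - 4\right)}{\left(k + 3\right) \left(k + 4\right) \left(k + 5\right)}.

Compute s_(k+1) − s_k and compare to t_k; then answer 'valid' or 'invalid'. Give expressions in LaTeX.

Valid: the claim telescopes to t_k.

s_(k+1) = 2*(5*k + (k + 1)**2 + 18)/((k + 4)*(k + 5))
s_(k+1) − s_k = 4*(k - 4)/(k**3 + 12*k**2 + 47*k + 60)
(s_(k+1) − s_k) − t_k = 0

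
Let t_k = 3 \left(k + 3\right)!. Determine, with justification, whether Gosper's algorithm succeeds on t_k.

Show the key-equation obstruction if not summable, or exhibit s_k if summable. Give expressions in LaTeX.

r(k) = k + 4 after simplifying.
Take A(k)=k + 4, B(k)=1, C(k)=1.
Need (k + 4)·f(k+1) − (1)·f(k) = 1.
Bound: deg f ≤ -1.
d = -1 < 0 ⇒ no nonzero polynomial f; not summable.

No — t_k has no hypergeometric antidifference.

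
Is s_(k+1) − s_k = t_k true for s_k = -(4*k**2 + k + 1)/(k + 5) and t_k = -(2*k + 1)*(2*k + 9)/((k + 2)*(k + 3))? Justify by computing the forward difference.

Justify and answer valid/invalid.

s_(k+1) = (-k - 4*(k + 1)**2 - 2)/(k + 6)
s_(k+1) − s_k = 4*(-k**2 - 11*k - 6)/(k**2 + 11*k + 30)
(s_(k+1) − s_k) − t_k = 9*(9*k**2 + 35*k + 14)/(k**4 + 16*k**3 + 91*k**2 + 216*k + 180)

Invalid: residual 9*(9*k**2 + 35*k + 14)/(k**4 + 16*k**3 + 91*k**2 + 216*k + 180) ≠ 0.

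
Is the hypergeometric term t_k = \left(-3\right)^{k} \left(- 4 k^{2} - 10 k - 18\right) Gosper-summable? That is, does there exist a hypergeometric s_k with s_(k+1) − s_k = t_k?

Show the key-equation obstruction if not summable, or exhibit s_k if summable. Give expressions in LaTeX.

r(k) = 3*(-2*k**2 - 9*k - 16)/(2*k**2 + 5*k + 9) after simplifying.
Take A(k)=-3, B(k)=1, C(k)=k**2 + 5*k/2 + 9/2.
f must satisfy (-3)·f(k+1) − (1)·f(k) = k**2 + 5*k/2 + 9/2.
d = 2 from the (0,0,2) case.
A polynomial solution: f(k) = -(k**2 + k + 3)/4.
So s_k = (B(k−1)f/C)·t_k = (-(k**2 + k + 3)/(2*(2*k**2 + 5*k + 9)))·t_k = (-3)**k*(k**2 + k + 3).
Verify: (-3)**k*(-4*k**2 - 10*k - 18) matches t_k.

Yes. s_k = \left(-3\right)^{k} \left(k^{2} + k + 3\right).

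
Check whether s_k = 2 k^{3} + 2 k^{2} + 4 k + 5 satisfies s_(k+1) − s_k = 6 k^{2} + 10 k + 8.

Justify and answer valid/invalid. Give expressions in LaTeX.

Valid — Δs_k = t_k.

s_(k+1) = 2*k**3 + 8*k**2 + 14*k + 13
s_(k+1) − s_k = 6*k**2 + 10*k + 8
(s_(k+1) − s_k) − t_k = 0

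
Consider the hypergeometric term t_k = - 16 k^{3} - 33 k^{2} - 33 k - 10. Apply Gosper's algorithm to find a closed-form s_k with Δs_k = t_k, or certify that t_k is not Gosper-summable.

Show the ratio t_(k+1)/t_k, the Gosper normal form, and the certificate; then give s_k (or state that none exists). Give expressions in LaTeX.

Step 1: r(k) = (16*k**3 + 81*k**2 + 147*k + 92)/(16*k**3 + 33*k**2 + 33*k + 10).
A = 1, B = 1, C = k**3 + 33*k**2/16 + 33*k/16 + 5/8.
Key eq: (1)·f(k+1) = (1)·f(k) + (k**3 + 33*k**2/16 + 33*k/16 + 5/8).
Bound: deg f ≤ 4.
Solving with deg f ≤ 4: f(k) = k*(4*k**3 + 3*k**2 + 4*k - 1)/16.
So s_k = (B(k−1)f/C)·t_k = (k*(4*k**3 + 3*k**2 + 4*k - 1)/(16*k**3 + 33*k**2 + 33*k + 10))·t_k = k*(-4*k**3 - 3*k**2 - 4*k + 1).
Δs = -16*k**3 - 33*k**2 - 33*k - 10, as required.

s_k = k \left(- 4 k^{3} - 3 k^{2} - 4 k + 1\right)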